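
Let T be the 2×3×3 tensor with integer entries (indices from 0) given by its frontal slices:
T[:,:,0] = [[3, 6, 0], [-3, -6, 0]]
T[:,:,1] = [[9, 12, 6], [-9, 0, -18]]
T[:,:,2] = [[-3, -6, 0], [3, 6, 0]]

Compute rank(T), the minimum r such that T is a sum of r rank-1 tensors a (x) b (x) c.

2

Lower bound: in the mode-2 unfolding of T (rows indexed by j, columns by (i,k)) the 2×2 minor on rows j ∈ {0, 1}, columns (i,k) ∈ {(0,0), (0,1)} is det [[3, 9], [6, 12]] = -18 ≠ 0, so that unfolding has rank ≥ 2 and hence rank(T) ≥ 2 (CP rank is at least every unfolding rank, though it can be larger).
Upper bound: with S_k = T[:,:,k], the two rank-1 terms a₁b₁ᵀ, a₂b₂ᵀ are the rank-1 members of the pencil x·S₀ + y·S₁.
The 2×2 minor of x·S₀ + y·S₁ on rows {0,1}, columns {0,1} is 36·xy + 108·y² = 36·(x + 3·y)(y), vanishing at (x:y) = (3:-1) and (1:0).
M₁ = 3·S₀ − S₁ = [[0, 6, -6], [0, -18, 18]] = 6·(1, -3)(0, 1, -1)ᵀ and M₂ = S₀ = [[3, 6, 0], [-3, -6, 0]] = 3·(1, -1)(1, 2, 0)ᵀ, so take a₁ = (1, -3), b₁ = (0, 1, -1), a₂ = (1, -1), b₂ = (1, 2, 0).
Each slice is an integer combination of E₁ = a₁b₁ᵀ and E₂ = a₂b₂ᵀ: S₀ = 3·E₂, S₁ = −6·E₁ + 9·E₂, S₂ = −3·E₂; reading off coefficients, c₁ = (0, -6, 0) and c₂ = (3, 9, -3).
Hence T = (1, -3) (x) (0, 1, -1) (x) (0, -6, 0) + (1, -1) (x) (1, 2, 0) (x) (3, 9, -3), so rank(T) ≤ 2.
These bounds meet, so rank(T) = 2.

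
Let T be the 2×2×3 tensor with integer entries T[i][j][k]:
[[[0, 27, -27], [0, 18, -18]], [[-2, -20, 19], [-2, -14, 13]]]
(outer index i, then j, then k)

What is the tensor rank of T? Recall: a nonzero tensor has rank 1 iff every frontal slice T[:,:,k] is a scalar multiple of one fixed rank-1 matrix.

2

Lower bound: the mode-2 unfolding of T (rows indexed by j, columns by (i,k) = (0,0), (0,1), (0,2), (1,0), (1,1), (1,2)) is [[0, 27, -27, -2, -20, 19], [0, 18, -18, -2, -14, 13]].
There the 2×2 minor on rows j ∈ {0, 1}, columns (i,k) ∈ {(0,1), (1,0)} is det [[27, -2], [18, -2]] = -18 ≠ 0, so this unfolding has rank ≥ 2; CP rank is at least every unfolding rank, so rank(T) ≥ 2. (Unfolding ranks only ever bound the CP rank from below — rank(T) can be strictly larger than all of them — so the matching upper bound has to come from an explicit 2-term decomposition.)
Upper bound — finding two terms. Write S_k = T[:,:,k] for the frontal slices: S₀ = [[0, 0], [-2, -2]], S₁ = [[27, 18], [-20, -14]], S₂ = [[-27, -18], [19, 13]].
If T = a₁ ⊗ b₁ ⊗ c₁ + a₂ ⊗ b₂ ⊗ c₂ then each S_k = c₁[k]·a₁b₁ᵀ + c₂[k]·a₂b₂ᵀ. S₀ and S₁ are linearly independent, so a₁b₁ᵀ and a₂b₂ᵀ must span the same plane of matrices: they are the rank-1 matrices of the form x·S₀ + y·S₁.
det(x·S₀ + y·S₁) is −18·xy − 18·y² = (-18)·(y)(x + y), vanishing at (x:y) = (1:0) and (1:-1).
M₁ = S₀ = [[0, 0], [-2, -2]] = (-2)·[0, 1][1, 1]ᵀ and M₂ = S₀ − S₁ = [[-27, -18], [18, 12]] = (-3)·[3, -2][3, 2]ᵀ, so take a₁ = [0, 1], b₁ = [1, 1], a₂ = [3, -2], b₂ = [3, 2].
Each slice is an integer combination of E₁ = a₁b₁ᵀ and E₂ = a₂b₂ᵀ: S₀ = −2·E₁, S₁ = −2·E₁ + 3·E₂, S₂ = E₁ − 3·E₂; reading off coefficients, c₁ = [-2, -2, 1] and c₂ = [0, 3, -3].
Hence T = [0, 1] ⊗ [1, 1] ⊗ [-2, -2, 1] + [3, -2] ⊗ [3, 2] ⊗ [0, 3, -3], so rank(T) ≤ 2.
These bounds meet, so rank(T) = 2.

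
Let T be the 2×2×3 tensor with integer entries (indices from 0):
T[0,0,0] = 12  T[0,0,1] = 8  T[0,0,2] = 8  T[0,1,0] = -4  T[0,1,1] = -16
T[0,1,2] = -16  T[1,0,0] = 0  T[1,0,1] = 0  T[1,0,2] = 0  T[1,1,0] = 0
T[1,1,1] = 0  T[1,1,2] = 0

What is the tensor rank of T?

2

Lower bound: the mode-2 unfolding of T (rows indexed by j, columns by (i,k) = (0,0), (0,1), (0,2), (1,0), (1,1), (1,2)) is [[12, 8, 8, 0, 0, 0], [-4, -16, -16, 0, 0, 0]].
There the 2×2 minor on rows j ∈ {0, 1}, columns (i,k) ∈ {(0,0), (0,1)} is det [[12, 8], [-4, -16]] = -160 ≠ 0, so this unfolding has rank ≥ 2; CP rank is at least every unfolding rank, so rank(T) ≥ 2. (Unfolding ranks only ever bound the CP rank from below — rank(T) can be strictly larger than all of them — so the matching upper bound has to come from an explicit 2-term decomposition.)
Upper bound — finding two terms. Every mode-1 slice of T is a multiple of one matrix: T[i,:,:] = a[i]·M with a = [1, 0] and M = [[12, 8, 8], [-4, -16, -16]] (rows indexed by j, columns by k). So it suffices to write M as a sum of two rank-1 matrices.
Splitting M by its rows (j = 0, 1), M = [1, 0][12, 8, 8]ᵀ + [0, 1][-4, -16, -16]ᵀ.
Hence T = [1, 0] ∘ [1, 0] ∘ [12, 8, 8] + [1, 0] ∘ [0, 1] ∘ [-4, -16, -16], so rank(T) ≤ 2.
These bounds meet, so rank(T) = 2.
Check entry T[0,0,0] = 12: (1)·(1)·(12) + (1)·(0)·(-4) = 12.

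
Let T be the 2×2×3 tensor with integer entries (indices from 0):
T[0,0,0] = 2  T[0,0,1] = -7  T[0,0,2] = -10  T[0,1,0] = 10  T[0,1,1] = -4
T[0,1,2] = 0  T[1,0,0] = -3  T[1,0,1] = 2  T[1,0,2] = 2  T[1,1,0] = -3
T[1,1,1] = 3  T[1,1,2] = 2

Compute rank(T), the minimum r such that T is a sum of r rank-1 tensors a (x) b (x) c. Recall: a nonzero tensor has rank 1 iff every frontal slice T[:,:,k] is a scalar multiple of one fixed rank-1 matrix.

3

Lower bound: in the mode-3 unfolding of T (rows indexed by k, columns by (i,j)) the 3×3 minor on rows k ∈ {0, 1, 2}, columns (i,j) ∈ {(0,0), (0,1), (1,0)} is det [[2, 10, -3], [-7, -4, 2], [-10, 0, 2]] = 44 ≠ 0, so that unfolding has rank ≥ 3 and hence rank(T) ≥ 3 (CP rank is at least every unfolding rank, though it can be larger).
Upper bound: T is a sum of 3 rank-1 terms, T = [1, -1] (x) [1, -2] (x) [0, -1, -2] + [2, -1] (x) [1, 2] (x) [2, -2, -2] + [2, 1] (x) [1, -1] (x) [-1, -1, -2] (one valid choice — decompositions are not unique — normalised so each a, b is primitive with positive first nonzero entry; check it by expanding all entries), so rank(T) ≤ 3.
These bounds meet, so rank(T) = 3.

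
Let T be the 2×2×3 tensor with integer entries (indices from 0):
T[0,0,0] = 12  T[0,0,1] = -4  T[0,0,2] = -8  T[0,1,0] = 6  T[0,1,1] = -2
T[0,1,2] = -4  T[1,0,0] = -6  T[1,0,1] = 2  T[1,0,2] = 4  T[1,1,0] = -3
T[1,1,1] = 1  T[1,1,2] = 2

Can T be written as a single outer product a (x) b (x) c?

Yes

If T = a (x) b (x) c then every fibre of T is a multiple of the corresponding factor, so read the factors off the fibres through the nonzero entry T[0,0,0] = 12.
The mode-1 fibre T[:,0,0] = [12, -6] gives a = (2, -1) (primitive direction); the mode-2 fibre T[0,:,0] = [12, 6] gives b = (2, 1); then c[k] = T[0,0,k] / (a[0]·b[0]) = [12, -4, -8] / 4 = (3, -1, -2).
Expanding (2, -1) (x) (2, 1) (x) (3, -1, -2) reproduces all 12 entries of T, so T = (2, -1) (x) (2, 1) (x) (3, -1, -2) and rank(T) ≤ 1.
Equivalently every frontal slice T[:,:,k] is c[k] times the rank-1 matrix (2, -1) (x) (2, 1). So T has rank 1 (it is nonzero).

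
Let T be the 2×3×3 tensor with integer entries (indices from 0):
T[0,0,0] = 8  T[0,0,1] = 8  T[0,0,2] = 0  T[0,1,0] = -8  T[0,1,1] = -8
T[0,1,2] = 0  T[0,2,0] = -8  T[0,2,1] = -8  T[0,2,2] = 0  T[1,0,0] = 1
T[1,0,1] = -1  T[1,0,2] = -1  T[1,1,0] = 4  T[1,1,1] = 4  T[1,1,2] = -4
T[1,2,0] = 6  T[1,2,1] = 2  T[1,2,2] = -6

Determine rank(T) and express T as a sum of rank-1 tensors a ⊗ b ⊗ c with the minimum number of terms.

Lower bound: the mode-3 unfolding of T (rows indexed by k, columns by (i,j) = (0,0), (0,1), (0,2), (1,0), (1,1), (1,2)) is [[8, -8, -8, 1, 4, 6], [8, -8, -8, -1, 4, 2], [0, 0, 0, -1, -4, -6]].
There the 3×3 minor on rows k ∈ {0, 1, 2}, columns (i,j) ∈ {(0,0), (1,0), (1,1)} is det [[8, 1, 4], [8, -1, 4], [0, -1, -4]] = 64 ≠ 0, so this unfolding has rank ≥ 3; CP rank is at least every unfolding rank, so rank(T) ≥ 3. (Unfolding ranks only ever bound the CP rank from below — rank(T) can be strictly larger than all of them — so the matching upper bound has to come from an explicit 3-term decomposition.)
Upper bound: T is a sum of 3 rank-1 terms, T = [0, 1] ⊗ [0, 1, 1] ⊗ [4, 4, -4] + [0, 1] ⊗ [1, 0, 2] ⊗ [1, -1, -1] + [1, 0] ⊗ [1, -1, -1] ⊗ [8, 8, 0] (written with every a and b primitive with positive leading entry and the scale carried by c; CP decompositions are not unique, and this one is verified by expanding entrywise), so rank(T) ≤ 3.
These bounds meet, so rank(T) = 3.

rank(T) = 3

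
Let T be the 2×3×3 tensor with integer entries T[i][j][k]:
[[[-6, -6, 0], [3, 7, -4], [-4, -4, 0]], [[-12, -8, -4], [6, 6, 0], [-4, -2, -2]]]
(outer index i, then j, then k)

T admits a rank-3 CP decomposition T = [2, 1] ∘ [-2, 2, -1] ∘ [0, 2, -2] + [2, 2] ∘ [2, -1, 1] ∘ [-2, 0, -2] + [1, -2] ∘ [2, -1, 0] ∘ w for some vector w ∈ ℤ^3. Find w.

Subtract the known terms from T to get the rank-1 residual R = [1, -2] ∘ [2, -1, 0] ∘ w, so R[i,j,k] = a[i]·b[j]·w[k]. Pick indices with nonzero a[0]·b[0] = (1)·(2) = 2. Only the fibre through (0,0,·) is needed: R[0,0,:] = T[0,0,:] − Σₗ aₗ[0]bₗ[0]cₗ = [-6, -6, 0] − (2)·(-2)·[0, 2, -2] − (2)·(2)·[-2, 0, -2] = [2, 2, 0]. Then w[k] = R[0,0,k] / 2 for each k, giving w = [2, 2, 0] / 2 = [1, 1, 0].

w = [1, 1, 0]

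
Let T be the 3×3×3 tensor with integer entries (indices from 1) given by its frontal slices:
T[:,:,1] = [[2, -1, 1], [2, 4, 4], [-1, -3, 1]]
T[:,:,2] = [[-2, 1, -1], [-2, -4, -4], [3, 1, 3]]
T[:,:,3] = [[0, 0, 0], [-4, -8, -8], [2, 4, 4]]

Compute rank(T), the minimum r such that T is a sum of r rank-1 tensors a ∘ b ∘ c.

Lower bound: in the mode-1 unfolding of T (rows indexed by i, columns by (j,k)) the 3×3 minor on rows i ∈ {1, 2, 3}, columns (j,k) ∈ {(1,1), (1,2), (1,3)} is det [[2, -2, 0], [2, -2, -4], [-1, 3, 2]] = 16 ≠ 0, so that unfolding has rank ≥ 3 and hence rank(T) ≥ 3 (CP rank is at least every unfolding rank, though it can be larger).
Upper bound: T is a sum of 3 rank-1 terms, T = (0, 0, 1) ∘ (1, -1, 2) ∘ (2, 0, 0) + (0, 2, -1) ∘ (1, 2, 2) ∘ (1, -1, -2) + (1, 0, -1) ∘ (2, -1, 1) ∘ (1, -1, 0) (written with every a and b primitive with positive leading entry and the scale carried by c; CP decompositions are not unique, and this one is verified by expanding entrywise), so rank(T) ≤ 3.
These bounds meet, so rank(T) = 3.

3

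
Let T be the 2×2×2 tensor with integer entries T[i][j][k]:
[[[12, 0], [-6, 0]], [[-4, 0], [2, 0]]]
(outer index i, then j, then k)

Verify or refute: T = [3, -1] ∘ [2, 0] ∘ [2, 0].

No

Reconstruct entry (0,1,0) from the claimed factors: Σₗ aₗ[0]bₗ[1]cₗ[0] = (3)·(0)·(2) = 0, but T[0,1,0] = -6. The claim is false.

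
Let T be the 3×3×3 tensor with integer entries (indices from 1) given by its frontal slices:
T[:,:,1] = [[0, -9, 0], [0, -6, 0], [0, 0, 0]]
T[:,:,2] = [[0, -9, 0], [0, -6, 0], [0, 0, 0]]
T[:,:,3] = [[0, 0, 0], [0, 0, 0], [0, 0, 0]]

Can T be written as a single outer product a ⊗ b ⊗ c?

If T = a ⊗ b ⊗ c then every fibre of T is a multiple of the corresponding factor, so read the factors off the fibres through the nonzero entry T[1,2,1] = -9.
The mode-1 fibre T[:,2,1] = [-9, -6, 0] gives a = [3, 2, 0] (primitive direction); the mode-2 fibre T[1,:,1] = [0, -9, 0] gives b = [0, 1, 0]; then c[k] = T[1,2,k] / (a[1]·b[2]) = [-9, -9, 0] / 3 = [-3, -3, 0].
Expanding [3, 2, 0] ⊗ [0, 1, 0] ⊗ [-3, -3, 0] reproduces all 27 entries of T, so T = [3, 2, 0] ⊗ [0, 1, 0] ⊗ [-3, -3, 0] and rank(T) ≤ 1.
Equivalently every frontal slice T[:,:,k] is c[k] times the rank-1 matrix [3, 2, 0] ⊗ [0, 1, 0]. So T has rank 1 (it is nonzero).

Yes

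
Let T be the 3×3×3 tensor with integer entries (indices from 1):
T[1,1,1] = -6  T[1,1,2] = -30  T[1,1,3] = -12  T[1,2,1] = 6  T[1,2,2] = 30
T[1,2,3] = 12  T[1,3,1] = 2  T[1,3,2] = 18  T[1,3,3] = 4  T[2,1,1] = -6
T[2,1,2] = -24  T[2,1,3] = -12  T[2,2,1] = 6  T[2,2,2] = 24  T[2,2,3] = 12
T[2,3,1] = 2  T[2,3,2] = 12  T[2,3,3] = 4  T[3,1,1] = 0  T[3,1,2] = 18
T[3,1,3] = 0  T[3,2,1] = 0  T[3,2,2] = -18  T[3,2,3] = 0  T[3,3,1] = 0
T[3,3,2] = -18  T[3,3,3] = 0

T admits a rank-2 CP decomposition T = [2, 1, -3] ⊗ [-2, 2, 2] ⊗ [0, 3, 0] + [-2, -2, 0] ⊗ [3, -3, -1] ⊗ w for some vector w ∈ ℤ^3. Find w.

Subtract the known terms from T to get the rank-1 residual R = [-2, -2, 0] ⊗ [3, -3, -1] ⊗ w, so R[i,j,k] = a[i]·b[j]·w[k]. Pick indices with nonzero a[1]·b[1] = (-2)·(3) = -6. Only the fibre through (1,1,·) is needed: R[1,1,:] = T[1,1,:] − Σₗ aₗ[1]bₗ[1]cₗ = [-6, -30, -12] − (2)·(-2)·[0, 3, 0] = [-6, -18, -12]. Then w[k] = R[1,1,k] / -6 for each k, giving w = [-6, -18, -12] / -6 = [1, 3, 2].

w = [1, 3, 2]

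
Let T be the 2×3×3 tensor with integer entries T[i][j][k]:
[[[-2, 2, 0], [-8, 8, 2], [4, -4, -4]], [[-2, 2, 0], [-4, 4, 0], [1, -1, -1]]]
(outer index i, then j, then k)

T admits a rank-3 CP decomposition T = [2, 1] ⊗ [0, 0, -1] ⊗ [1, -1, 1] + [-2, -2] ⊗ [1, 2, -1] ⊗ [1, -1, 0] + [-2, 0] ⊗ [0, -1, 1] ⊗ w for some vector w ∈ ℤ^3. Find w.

w = [-2, 2, 1]

Subtract the known terms from T to get the rank-1 residual R = [-2, 0] ⊗ [0, -1, 1] ⊗ w, so R[i,j,k] = a[i]·b[j]·w[k]. Pick indices with nonzero a[0]·b[1] = (-2)·(-1) = 2. Only the fibre through (0,1,·) is needed: R[0,1,:] = T[0,1,:] − Σₗ aₗ[0]bₗ[1]cₗ = [-8, 8, 2] − (2)·(0)·[1, -1, 1] − (-2)·(2)·[1, -1, 0] = [-4, 4, 2]. Then w[k] = R[0,1,k] / 2 for each k, giving w = [-4, 4, 2] / 2 = [-2, 2, 1].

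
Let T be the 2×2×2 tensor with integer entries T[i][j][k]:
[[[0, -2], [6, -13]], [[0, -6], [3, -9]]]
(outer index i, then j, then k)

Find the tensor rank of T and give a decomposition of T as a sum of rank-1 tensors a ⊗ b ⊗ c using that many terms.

rank(T) = 2

Lower bound: the mode-1 unfolding of T (rows indexed by i, columns by (j,k) = (0,0), (0,1), (1,0), (1,1)) is [[0, -2, 6, -13], [0, -6, 3, -9]].
There the 2×2 minor on rows i ∈ {0, 1}, columns (j,k) ∈ {(0,1), (1,0)} is det [[-2, 6], [-6, 3]] = 30 ≠ 0, so this unfolding has rank ≥ 2; CP rank is at least every unfolding rank, so rank(T) ≥ 2. (This is only a lower bound: in general the CP rank may exceed every unfolding rank, so we still need to exhibit 2 rank-1 terms summing to T.)
Upper bound — finding two terms. Write S_k = T[:,:,k] for the frontal slices: S₀ = [[0, 6], [0, 3]], S₁ = [[-2, -13], [-6, -9]].
If T = a₁ ⊗ b₁ ⊗ c₁ + a₂ ⊗ b₂ ⊗ c₂ then each S_k = c₁[k]·a₁b₁ᵀ + c₂[k]·a₂b₂ᵀ. S₀ and S₁ are linearly independent, so a₁b₁ᵀ and a₂b₂ᵀ must span the same plane of matrices: they are the rank-1 matrices of the form x·S₀ + y·S₁.
det(x·S₀ + y·S₁) is 30·xy − 60·y² = 30·(x − 2·y)(y), vanishing at (x:y) = (2:1) and (1:0).
M₁ = 2·S₀ + S₁ = [[-2, -1], [-6, -3]] = −[1, 3][2, 1]ᵀ and M₂ = S₀ = [[0, 6], [0, 3]] = 3·[2, 1][0, 1]ᵀ, so take a₁ = [1, 3], b₁ = [2, 1], a₂ = [2, 1], b₂ = [0, 1].
Each slice is an integer combination of E₁ = a₁b₁ᵀ and E₂ = a₂b₂ᵀ: S₀ = 3·E₂, S₁ = −E₁ − 6·E₂; reading off coefficients, c₁ = [0, -1] and c₂ = [3, -6].
Hence T = [1, 3] ⊗ [2, 1] ⊗ [0, -1] + [2, 1] ⊗ [0, 1] ⊗ [3, -6], so rank(T) ≤ 2.
These bounds meet, so rank(T) = 2.
Check entry T[0,1,0] = 6: (1)·(1)·(0) + (2)·(1)·(3) = 6.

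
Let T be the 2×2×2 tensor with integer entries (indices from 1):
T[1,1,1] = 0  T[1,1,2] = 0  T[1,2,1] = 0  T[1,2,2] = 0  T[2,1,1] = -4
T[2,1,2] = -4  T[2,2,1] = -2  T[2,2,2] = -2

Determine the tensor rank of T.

1

Lower bound: T ≠ 0 (e.g. T[2,1,1] = -4), so rank(T) ≥ 1.
Upper bound: if T = a ⊗ b ⊗ c then every fibre of T is a multiple of the corresponding factor, so read the factors off the fibres through the nonzero entry T[2,1,1] = -4.
The mode-1 fibre T[:,1,1] = [0, -4] gives a = [0, 1] (primitive direction); the mode-2 fibre T[2,:,1] = [-4, -2] gives b = [2, 1]; then c[k] = T[2,1,k] / (a[2]·b[1]) = [-4, -4] / 2 = [-2, -2].
Expanding [0, 1] ⊗ [2, 1] ⊗ [-2, -2] reproduces all 8 entries of T, so T = [0, 1] ⊗ [2, 1] ⊗ [-2, -2] and rank(T) ≤ 1.
These bounds meet, so rank(T) = 1.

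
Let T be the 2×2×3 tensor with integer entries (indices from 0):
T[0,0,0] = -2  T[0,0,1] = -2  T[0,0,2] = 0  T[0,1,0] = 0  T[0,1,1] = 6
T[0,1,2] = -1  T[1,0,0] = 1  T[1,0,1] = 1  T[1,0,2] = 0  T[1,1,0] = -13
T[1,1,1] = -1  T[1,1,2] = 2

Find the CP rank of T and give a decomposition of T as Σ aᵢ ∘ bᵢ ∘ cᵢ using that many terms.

rank(T) = 3

Lower bound: in the mode-3 unfolding of T (rows indexed by k, columns by (i,j)) the 3×3 minor on rows k ∈ {0, 1, 2}, columns (i,j) ∈ {(0,0), (0,1), (1,1)} is det [[-2, 0, -13], [-2, 6, -1], [0, -1, 2]] = -48 ≠ 0, so that unfolding has rank ≥ 3 and hence rank(T) ≥ 3 (CP rank is at least every unfolding rank, though it can be larger).
Upper bound: T is a sum of 3 rank-1 terms, T = [1, -2] ∘ [0, 1] ∘ [2, 2, -1] + [1, 2] ∘ [0, 1] ∘ [-4, 2, 0] + [2, -1] ∘ [1, -1] ∘ [-1, -1, 0] (written with every a and b primitive with positive leading entry and the scale carried by c; CP decompositions are not unique, and this one is verified by expanding entrywise), so rank(T) ≤ 3.
These bounds meet, so rank(T) = 3.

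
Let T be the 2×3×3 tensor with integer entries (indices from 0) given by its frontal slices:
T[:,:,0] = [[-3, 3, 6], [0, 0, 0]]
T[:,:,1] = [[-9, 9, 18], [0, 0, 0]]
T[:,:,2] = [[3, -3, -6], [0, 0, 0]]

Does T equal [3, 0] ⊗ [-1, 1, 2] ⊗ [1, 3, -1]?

Reconstruct entrywise from the claimed factors. For example, T[0,1,0] = 3 and Σₗ aₗ[0]bₗ[1]cₗ[0] = (3)·(1)·(1) = 3; checking all 18 entries, every one matches. The claim holds.

Yes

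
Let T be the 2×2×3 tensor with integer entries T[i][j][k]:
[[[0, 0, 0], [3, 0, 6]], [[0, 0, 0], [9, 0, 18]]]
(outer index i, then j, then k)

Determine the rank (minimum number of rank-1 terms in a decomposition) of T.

Lower bound: T ≠ 0 (e.g. T[0,1,0] = 3), so rank(T) ≥ 1.
Upper bound: if T = a ∘ b ∘ c then every fibre of T is a multiple of the corresponding factor, so read the factors off the fibres through the nonzero entry T[0,1,0] = 3.
The mode-1 fibre T[:,1,0] = [3, 9] gives a = [1, 3] (primitive direction); the mode-2 fibre T[0,:,0] = [0, 3] gives b = [0, 1]; then c[k] = T[0,1,k] / (a[0]·b[1]) = [3, 0, 6] / 1 = [3, 0, 6].
Expanding [1, 3] ∘ [0, 1] ∘ [3, 0, 6] reproduces all 12 entries of T, so T = [1, 3] ∘ [0, 1] ∘ [3, 0, 6] and rank(T) ≤ 1.
These bounds meet, so rank(T) = 1.
Check entry T[1,1,1] = 0: (3)·(1)·(0) = 0.

1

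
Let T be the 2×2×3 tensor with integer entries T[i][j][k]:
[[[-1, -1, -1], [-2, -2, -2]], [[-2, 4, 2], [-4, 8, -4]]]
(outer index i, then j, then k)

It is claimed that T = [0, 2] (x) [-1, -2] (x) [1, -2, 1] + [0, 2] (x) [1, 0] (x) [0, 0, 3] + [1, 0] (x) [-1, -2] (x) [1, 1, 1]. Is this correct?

Reconstruct entry (1,0,2) from the claimed factors: Σₗ aₗ[1]bₗ[0]cₗ[2] = (2)·(-1)·(1) + (2)·(1)·(3) + (0)·(-1)·(1) = 4, but T[1,0,2] = 2. The claim is false.

No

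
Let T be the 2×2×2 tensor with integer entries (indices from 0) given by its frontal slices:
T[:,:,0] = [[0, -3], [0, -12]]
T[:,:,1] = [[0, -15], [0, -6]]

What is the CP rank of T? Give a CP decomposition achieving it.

Lower bound: the mode-1 unfolding of T (rows indexed by i, columns by (j,k) = (0,0), (0,1), (1,0), (1,1)) is [[0, 0, -3, -15], [0, 0, -12, -6]].
There the 2×2 minor on rows i ∈ {0, 1}, columns (j,k) ∈ {(1,0), (1,1)} is det [[-3, -15], [-12, -6]] = -162 ≠ 0, so this unfolding has rank ≥ 2; CP rank is at least every unfolding rank, so rank(T) ≥ 2. (This is only a lower bound: in general the CP rank may exceed every unfolding rank, so we still need to exhibit 2 rank-1 terms summing to T.)
Upper bound — finding two terms. Every mode-2 slice of T is a multiple of one matrix: T[:,j,:] = b[j]·M with b = (0, 1) and M = [[-3, -15], [-12, -6]] (rows indexed by i, columns by k). So it suffices to write M as a sum of two rank-1 matrices.
Splitting M by its rows (i = 0, 1), M = (1, 0)(-3, -15)ᵀ + (0, 1)(-12, -6)ᵀ.
Hence T = (1, 0) ⊗ (0, 1) ⊗ (-3, -15) + (0, 1) ⊗ (0, 1) ⊗ (-12, -6), so rank(T) ≤ 2.
These bounds meet, so rank(T) = 2.

rank(T) = 2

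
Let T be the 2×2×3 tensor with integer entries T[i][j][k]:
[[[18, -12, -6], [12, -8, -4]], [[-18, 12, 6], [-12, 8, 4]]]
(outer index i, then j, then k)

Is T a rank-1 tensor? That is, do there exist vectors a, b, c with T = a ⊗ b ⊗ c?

Yes

If T = a ⊗ b ⊗ c then every fibre of T is a multiple of the corresponding factor, so read the factors off the fibres through the nonzero entry T[0,0,0] = 18.
The mode-1 fibre T[:,0,0] = [18, -18] gives a = [1, -1] (primitive direction); the mode-2 fibre T[0,:,0] = [18, 12] gives b = [3, 2]; then c[k] = T[0,0,k] / (a[0]·b[0]) = [18, -12, -6] / 3 = [6, -4, -2].
Expanding [1, -1] ⊗ [3, 2] ⊗ [6, -4, -2] reproduces all 12 entries of T, so T = [1, -1] ⊗ [3, 2] ⊗ [6, -4, -2] and rank(T) ≤ 1.
Equivalently every frontal slice T[:,:,k] is c[k] times the rank-1 matrix [1, -1] ⊗ [3, 2]. So T has rank 1 (it is nonzero).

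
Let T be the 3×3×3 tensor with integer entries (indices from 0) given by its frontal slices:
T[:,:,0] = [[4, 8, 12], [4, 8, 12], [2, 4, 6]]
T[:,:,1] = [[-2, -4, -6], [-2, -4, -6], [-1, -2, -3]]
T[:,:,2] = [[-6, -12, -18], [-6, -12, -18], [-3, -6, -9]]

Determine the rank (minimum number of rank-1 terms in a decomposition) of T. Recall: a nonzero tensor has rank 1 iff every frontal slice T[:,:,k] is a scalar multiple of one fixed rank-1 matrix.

Lower bound: T ≠ 0 (e.g. T[0,0,0] = 4), so rank(T) ≥ 1.
Upper bound: the mode-1 fibre T[:,0,0] = [4, 4, 2] gives a = [2, 2, 1] (primitive direction); the mode-2 fibre T[0,:,0] = [4, 8, 12] gives b = [1, 2, 3]; then c[k] = T[0,0,k] / (a[0]·b[0]) = [4, -2, -6] / 2 = [2, -1, -3].
Expanding [2, 2, 1] ⊗ [1, 2, 3] ⊗ [2, -1, -3] reproduces all 27 entries of T, so T = [2, 2, 1] ⊗ [1, 2, 3] ⊗ [2, -1, -3] and rank(T) ≤ 1.
These bounds meet, so rank(T) = 1.

1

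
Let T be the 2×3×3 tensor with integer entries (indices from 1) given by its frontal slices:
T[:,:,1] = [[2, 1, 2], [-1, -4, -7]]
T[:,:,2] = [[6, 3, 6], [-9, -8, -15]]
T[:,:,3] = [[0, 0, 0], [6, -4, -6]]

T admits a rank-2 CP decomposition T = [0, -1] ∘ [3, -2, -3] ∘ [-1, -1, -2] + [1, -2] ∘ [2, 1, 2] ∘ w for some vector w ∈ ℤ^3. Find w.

w = [1, 3, 0]

Subtract the known terms from T to get the rank-1 residual R = [1, -2] ∘ [2, 1, 2] ∘ w, so R[i,j,k] = a[i]·b[j]·w[k]. Pick indices with nonzero a[1]·b[1] = (1)·(2) = 2. Only the fibre through (1,1,·) is needed: R[1,1,:] = T[1,1,:] − Σₗ aₗ[1]bₗ[1]cₗ = [2, 6, 0] − (0)·(3)·[-1, -1, -2] = [2, 6, 0]. Then w[k] = R[1,1,k] / 2 for each k, giving w = [2, 6, 0] / 2 = [1, 3, 0].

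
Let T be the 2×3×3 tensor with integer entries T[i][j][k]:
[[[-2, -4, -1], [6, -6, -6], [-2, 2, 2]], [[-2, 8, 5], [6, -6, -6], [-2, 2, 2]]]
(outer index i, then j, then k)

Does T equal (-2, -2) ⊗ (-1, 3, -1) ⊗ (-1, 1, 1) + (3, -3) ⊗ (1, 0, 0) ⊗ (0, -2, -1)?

Reconstruct entrywise from the claimed factors. For example, T[0,0,0] = -2 and Σₗ aₗ[0]bₗ[0]cₗ[0] = (-2)·(-1)·(-1) + (3)·(1)·(0) = -2; checking all 18 entries, every one matches. The claim holds.

Yes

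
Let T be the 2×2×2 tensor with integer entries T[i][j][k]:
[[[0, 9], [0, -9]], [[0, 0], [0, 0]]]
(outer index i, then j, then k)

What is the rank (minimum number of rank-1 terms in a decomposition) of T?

1

Lower bound: T ≠ 0 (e.g. T[0,0,1] = 9), so rank(T) ≥ 1.
Upper bound: the mode-1 fibre T[:,0,1] = [9, 0] gives a = [1, 0] (primitive direction); the mode-2 fibre T[0,:,1] = [9, -9] gives b = [1, -1]; then c[k] = T[0,0,k] / (a[0]·b[0]) = [0, 9] / 1 = [0, 9].
Expanding [1, 0] ⊗ [1, -1] ⊗ [0, 9] reproduces all 8 entries of T, so T = [1, 0] ⊗ [1, -1] ⊗ [0, 9] and rank(T) ≤ 1.
These bounds meet, so rank(T) = 1.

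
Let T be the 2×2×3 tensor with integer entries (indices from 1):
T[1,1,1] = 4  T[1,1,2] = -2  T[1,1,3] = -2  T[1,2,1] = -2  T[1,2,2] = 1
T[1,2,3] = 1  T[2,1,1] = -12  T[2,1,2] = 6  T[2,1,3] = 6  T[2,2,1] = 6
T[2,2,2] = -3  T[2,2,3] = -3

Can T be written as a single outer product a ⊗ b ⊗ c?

If T = a ⊗ b ⊗ c then every fibre of T is a multiple of the corresponding factor, so read the factors off the fibres through the nonzero entry T[1,1,1] = 4.
The mode-1 fibre T[:,1,1] = [4, -12] gives a = [1, -3] (primitive direction); the mode-2 fibre T[1,:,1] = [4, -2] gives b = [2, -1]; then c[k] = T[1,1,k] / (a[1]·b[1]) = [4, -2, -2] / 2 = [2, -1, -1].
Expanding [1, -3] ⊗ [2, -1] ⊗ [2, -1, -1] reproduces all 12 entries of T, so T = [1, -3] ⊗ [2, -1] ⊗ [2, -1, -1] and rank(T) ≤ 1.
Equivalently every frontal slice T[:,:,k] is c[k] times the rank-1 matrix [1, -3] ⊗ [2, -1]. So T has rank 1 (it is nonzero).

Yes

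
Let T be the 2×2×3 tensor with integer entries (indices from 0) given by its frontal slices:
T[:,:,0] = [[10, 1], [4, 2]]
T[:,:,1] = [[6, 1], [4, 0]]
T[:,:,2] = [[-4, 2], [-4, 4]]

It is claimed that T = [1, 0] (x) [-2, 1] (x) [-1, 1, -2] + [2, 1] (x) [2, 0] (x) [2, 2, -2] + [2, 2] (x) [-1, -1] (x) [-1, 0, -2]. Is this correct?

No

Reconstruct entry (0,0,0) from the claimed factors: Σₗ aₗ[0]bₗ[0]cₗ[0] = (1)·(-2)·(-1) + (2)·(2)·(2) + (2)·(-1)·(-1) = 12, but T[0,0,0] = 10. The claim is false.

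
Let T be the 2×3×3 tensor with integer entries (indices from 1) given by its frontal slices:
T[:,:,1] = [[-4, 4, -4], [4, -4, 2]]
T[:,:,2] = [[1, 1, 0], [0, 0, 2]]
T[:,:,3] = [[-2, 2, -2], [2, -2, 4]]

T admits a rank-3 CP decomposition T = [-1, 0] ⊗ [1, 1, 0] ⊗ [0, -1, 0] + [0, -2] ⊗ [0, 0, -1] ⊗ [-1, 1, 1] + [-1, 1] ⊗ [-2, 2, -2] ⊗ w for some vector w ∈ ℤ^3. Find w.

Subtract the known terms from T to get the rank-1 residual R = [-1, 1] ⊗ [-2, 2, -2] ⊗ w, so R[i,j,k] = a[i]·b[j]·w[k]. Pick indices with nonzero a[1]·b[1] = (-1)·(-2) = 2. Only the fibre through (1,1,·) is needed: R[1,1,:] = T[1,1,:] − Σₗ aₗ[1]bₗ[1]cₗ = [-4, 1, -2] − (-1)·(1)·[0, -1, 0] − (0)·(0)·[-1, 1, 1] = [-4, 0, -2]. Then w[k] = R[1,1,k] / 2 for each k, giving w = [-4, 0, -2] / 2 = [-2, 0, -1].

w = [-2, 0, -1]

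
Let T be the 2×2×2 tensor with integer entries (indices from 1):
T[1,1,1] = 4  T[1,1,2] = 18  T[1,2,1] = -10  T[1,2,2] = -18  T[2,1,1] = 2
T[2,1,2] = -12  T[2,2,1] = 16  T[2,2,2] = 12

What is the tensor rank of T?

Lower bound: the mode-2 unfolding of T (rows indexed by j, columns by (i,k) = (1,1), (1,2), (2,1), (2,2)) is [[4, 18, 2, -12], [-10, -18, 16, 12]].
There the 2×2 minor on rows j ∈ {1, 2}, columns (i,k) ∈ {(1,1), (1,2)} is det [[4, 18], [-10, -18]] = 108 ≠ 0, so this unfolding has rank ≥ 2; CP rank is at least every unfolding rank, so rank(T) ≥ 2. (This is only a lower bound: in general the CP rank may exceed every unfolding rank, so we still need to exhibit 2 rank-1 terms summing to T.)
Upper bound — finding two terms. Write S_k = T[:,:,k] for the frontal slices: S₁ = [[4, -10], [2, 16]], S₂ = [[18, -18], [-12, 12]].
If T = a₁ ⊗ b₁ ⊗ c₁ + a₂ ⊗ b₂ ⊗ c₂ then each S_k = c₁[k]·a₁b₁ᵀ + c₂[k]·a₂b₂ᵀ. S₁ and S₂ are linearly independent, so a₁b₁ᵀ and a₂b₂ᵀ must span the same plane of matrices: they are the rank-1 matrices of the form x·S₁ + y·S₂.
det(x·S₁ + y·S₂) is 84·x² + 252·xy = 84·(x + 3·y)(x), vanishing at (x:y) = (3:-1) and (0:1).
M₁ = 3·S₁ − S₂ = [[-6, -12], [18, 36]] = (-6)·[1, -3][1, 2]ᵀ and M₂ = S₂ = [[18, -18], [-12, 12]] = 6·[3, -2][1, -1]ᵀ, so take a₁ = [1, -3], b₁ = [1, 2], a₂ = [3, -2], b₂ = [1, -1].
Each slice is an integer combination of E₁ = a₁b₁ᵀ and E₂ = a₂b₂ᵀ: S₁ = −2·E₁ + 2·E₂, S₂ = 6·E₂; reading off coefficients, c₁ = [-2, 0] and c₂ = [2, 6].
Hence T = [1, -3] ⊗ [1, 2] ⊗ [-2, 0] + [3, -2] ⊗ [1, -1] ⊗ [2, 6], so rank(T) ≤ 2.
These bounds meet, so rank(T) = 2.

2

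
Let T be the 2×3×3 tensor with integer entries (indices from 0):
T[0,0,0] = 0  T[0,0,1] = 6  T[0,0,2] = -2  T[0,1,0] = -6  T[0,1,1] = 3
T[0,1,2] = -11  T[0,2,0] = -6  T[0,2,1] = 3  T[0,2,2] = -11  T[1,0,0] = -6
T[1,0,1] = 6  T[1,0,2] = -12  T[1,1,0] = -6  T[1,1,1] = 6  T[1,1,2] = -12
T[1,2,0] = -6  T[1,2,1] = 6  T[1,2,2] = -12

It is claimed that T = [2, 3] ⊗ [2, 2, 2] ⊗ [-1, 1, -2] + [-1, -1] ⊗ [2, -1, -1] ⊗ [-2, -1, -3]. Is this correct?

Reconstruct entry (1,0,0) from the claimed factors: Σₗ aₗ[1]bₗ[0]cₗ[0] = (3)·(2)·(-1) + (-1)·(2)·(-2) = -2, but T[1,0,0] = -6. The claim is false.

No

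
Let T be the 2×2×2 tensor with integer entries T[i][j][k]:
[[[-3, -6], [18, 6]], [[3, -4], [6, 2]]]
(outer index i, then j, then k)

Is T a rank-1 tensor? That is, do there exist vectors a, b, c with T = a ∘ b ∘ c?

No

The mode-3 unfolding of T (rows indexed by k, columns by (i,j) = (0,0), (0,1), (1,0), (1,1)) is [[-3, 18, 3, 6], [-6, 6, -4, 2]].
There the 2×2 minor on rows k ∈ {0, 1}, columns (i,j) ∈ {(0,0), (0,1)} is det [[-3, 18], [-6, 6]] = 90 ≠ 0, so this unfolding has rank ≥ 2; CP rank is at least every unfolding rank, so rank(T) ≥ 2.
In particular rank(T) ≥ 2 > 1, so T is not rank-1.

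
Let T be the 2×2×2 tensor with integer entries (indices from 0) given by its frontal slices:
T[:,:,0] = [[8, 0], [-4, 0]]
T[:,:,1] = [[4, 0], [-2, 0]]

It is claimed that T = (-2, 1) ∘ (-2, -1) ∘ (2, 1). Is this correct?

No

Reconstruct entry (0,1,0) from the claimed factors: Σₗ aₗ[0]bₗ[1]cₗ[0] = (-2)·(-1)·(2) = 4, but T[0,1,0] = 0. The claim is false.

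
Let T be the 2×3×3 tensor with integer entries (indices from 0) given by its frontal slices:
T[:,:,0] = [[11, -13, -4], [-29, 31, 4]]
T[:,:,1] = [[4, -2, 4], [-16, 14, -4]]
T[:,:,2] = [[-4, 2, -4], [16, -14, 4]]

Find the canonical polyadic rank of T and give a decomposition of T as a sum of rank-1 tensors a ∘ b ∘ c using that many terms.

rank(T) = 2

Lower bound: the mode-1 unfolding of T (rows indexed by i, columns by (j,k) = (0,0), (0,1), (0,2), (1,0), (1,1), (1,2), (2,0), (2,1), (2,2)) is [[11, 4, -4, -13, -2, 2, -4, 4, -4], [-29, -16, 16, 31, 14, -14, 4, -4, 4]].
There the 2×2 minor on rows i ∈ {0, 1}, columns (j,k) ∈ {(0,0), (0,1)} is det [[11, 4], [-29, -16]] = -60 ≠ 0, so this unfolding has rank ≥ 2; CP rank is at least every unfolding rank, so rank(T) ≥ 2. (This is only a lower bound: in general the CP rank may exceed every unfolding rank, so we still need to exhibit 2 rank-1 terms summing to T.)
Upper bound — finding two terms. Write S_k = T[:,:,k] for the frontal slices: S₀ = [[11, -13, -4], [-29, 31, 4]], S₁ = [[4, -2, 4], [-16, 14, -4]], S₂ = [[-4, 2, -4], [16, -14, 4]].
If T = a₁ ∘ b₁ ∘ c₁ + a₂ ∘ b₂ ∘ c₂ then each S_k = c₁[k]·a₁b₁ᵀ + c₂[k]·a₂b₂ᵀ. S₀ and S₁ are linearly independent, so a₁b₁ᵀ and a₂b₂ᵀ must span the same plane of matrices: they are the rank-1 matrices of the form x·S₀ + y·S₁.
The 2×2 minor of x·S₀ + y·S₁ on rows {0,1}, columns {0,1} is −36·x² + 12·xy + 24·y² = (-12)·(3·x + 2·y)(x − y), vanishing at (x:y) = (2:-3) and (1:1).
M₁ = 2·S₀ − 3·S₁ = [[10, -20, -20], [-10, 20, 20]] = 10·[1, -1][1, -2, -2]ᵀ and M₂ = S₀ + S₁ = [[15, -15, 0], [-45, 45, 0]] = 15·[1, -3][1, -1, 0]ᵀ, so take a₁ = [1, -1], b₁ = [1, -2, -2], a₂ = [1, -3], b₂ = [1, -1, 0].
Each slice is an integer combination of E₁ = a₁b₁ᵀ and E₂ = a₂b₂ᵀ: S₀ = 2·E₁ + 9·E₂, S₁ = −2·E₁ + 6·E₂, S₂ = 2·E₁ − 6·E₂; reading off coefficients, c₁ = [2, -2, 2] and c₂ = [9, 6, -6].
Hence T = [1, -1] ∘ [1, -2, -2] ∘ [2, -2, 2] + [1, -3] ∘ [1, -1, 0] ∘ [9, 6, -6], so rank(T) ≤ 2.
These bounds meet, so rank(T) = 2.
Check entry T[1,1,2] = -14: (-1)·(-2)·(2) + (-3)·(-1)·(-6) = -14.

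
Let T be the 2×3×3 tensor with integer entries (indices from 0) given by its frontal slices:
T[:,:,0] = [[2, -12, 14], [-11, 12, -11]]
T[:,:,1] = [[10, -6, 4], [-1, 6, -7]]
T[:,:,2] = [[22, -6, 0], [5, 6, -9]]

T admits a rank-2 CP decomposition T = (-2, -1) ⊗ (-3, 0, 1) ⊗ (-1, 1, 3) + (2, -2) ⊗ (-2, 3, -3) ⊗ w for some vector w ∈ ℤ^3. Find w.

Subtract the known terms from T to get the rank-1 residual R = (2, -2) ⊗ (-2, 3, -3) ⊗ w, so R[i,j,k] = a[i]·b[j]·w[k]. Pick indices with nonzero a[0]·b[0] = (2)·(-2) = -4. Only the fibre through (0,0,·) is needed: R[0,0,:] = T[0,0,:] − Σₗ aₗ[0]bₗ[0]cₗ = [2, 10, 22] − (-2)·(-3)·(-1, 1, 3) = [8, 4, 4]. Then w[k] = R[0,0,k] / -4 for each k, giving w = [8, 4, 4] / -4 = (-2, -1, -1).

w = (-2, -1, -1)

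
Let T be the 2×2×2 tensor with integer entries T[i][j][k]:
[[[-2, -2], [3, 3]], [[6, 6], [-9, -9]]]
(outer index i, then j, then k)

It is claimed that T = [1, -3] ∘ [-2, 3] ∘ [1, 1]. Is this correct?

Reconstruct entrywise from the claimed factors. For example, T[1,0,0] = 6 and Σₗ aₗ[1]bₗ[0]cₗ[0] = (-3)·(-2)·(1) = 6; checking all 8 entries, every one matches. The claim holds.

Yes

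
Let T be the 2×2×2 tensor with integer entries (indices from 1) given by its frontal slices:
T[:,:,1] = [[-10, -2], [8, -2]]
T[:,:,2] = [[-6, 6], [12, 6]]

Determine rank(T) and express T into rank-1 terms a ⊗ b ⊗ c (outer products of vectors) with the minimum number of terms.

Lower bound: the mode-1 unfolding of T (rows indexed by i, columns by (j,k) = (1,1), (1,2), (2,1), (2,2)) is [[-10, -6, -2, 6], [8, 12, -2, 6]].
There the 2×2 minor on rows i ∈ {1, 2}, columns (j,k) ∈ {(1,1), (1,2)} is det [[-10, -6], [8, 12]] = -72 ≠ 0, so this unfolding has rank ≥ 2; CP rank is at least every unfolding rank, so rank(T) ≥ 2. (Flattening ranks never certify an upper bound on CP rank; for that we must actually write T with 2 rank-1 terms.)
Upper bound — finding two terms. Write S_k = T[:,:,k] for the frontal slices: S₁ = [[-10, -2], [8, -2]], S₂ = [[-6, 6], [12, 6]].
If T = a₁ ⊗ b₁ ⊗ c₁ + a₂ ⊗ b₂ ⊗ c₂ then each S_k = c₁[k]·a₁b₁ᵀ + c₂[k]·a₂b₂ᵀ. S₁ and S₂ are linearly independent, so a₁b₁ᵀ and a₂b₂ᵀ must span the same plane of matrices: they are the rank-1 matrices of the form x·S₁ + y·S₂.
det(x·S₁ + y·S₂) is 36·x² − 72·xy − 108·y² = 36·(x − 3·y)(x + y), vanishing at (x:y) = (3:1) and (1:-1).
M₁ = 3·S₁ + S₂ = [[-36, 0], [36, 0]] = (-36)·[1, -1][1, 0]ᵀ and M₂ = S₁ − S₂ = [[-4, -8], [-4, -8]] = (-4)·[1, 1][1, 2]ᵀ, so take a₁ = [1, -1], b₁ = [1, 0], a₂ = [1, 1], b₂ = [1, 2].
Each slice is an integer combination of E₁ = a₁b₁ᵀ and E₂ = a₂b₂ᵀ: S₁ = −9·E₁ − E₂, S₂ = −9·E₁ + 3·E₂; reading off coefficients, c₁ = [-9, -9] and c₂ = [-1, 3].
Hence T = [1, -1] ⊗ [1, 0] ⊗ [-9, -9] + [1, 1] ⊗ [1, 2] ⊗ [-1, 3], so rank(T) ≤ 2.
These bounds meet, so rank(T) = 2.

rank(T) = 2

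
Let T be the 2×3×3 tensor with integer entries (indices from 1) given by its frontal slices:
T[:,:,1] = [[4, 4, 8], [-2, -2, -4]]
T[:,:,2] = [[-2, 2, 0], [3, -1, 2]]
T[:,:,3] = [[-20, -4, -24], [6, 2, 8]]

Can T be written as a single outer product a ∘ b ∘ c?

No

The mode-3 unfolding of T (rows indexed by k, columns by (i,j) = (1,1), (1,2), (1,3), (2,1), (2,2), (2,3)) is [[4, 4, 8, -2, -2, -4], [-2, 2, 0, 3, -1, 2], [-20, -4, -24, 6, 2, 8]].
There the 3×3 minor on rows k ∈ {1, 2, 3}, columns (i,j) ∈ {(1,1), (1,2), (2,1)} is det [[4, 4, -2], [-2, 2, 3], [-20, -4, 6]] = -192 ≠ 0, so this unfolding has rank ≥ 3; CP rank is at least every unfolding rank, so rank(T) ≥ 3.
In particular rank(T) ≥ 3 > 1, so T is not rank-1.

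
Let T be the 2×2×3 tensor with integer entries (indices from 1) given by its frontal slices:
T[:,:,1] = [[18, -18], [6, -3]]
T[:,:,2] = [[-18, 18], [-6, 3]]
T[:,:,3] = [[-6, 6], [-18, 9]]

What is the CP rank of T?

Lower bound: the mode-3 unfolding of T (rows indexed by k, columns by (i,j) = (1,1), (1,2), (2,1), (2,2)) is [[18, -18, 6, -3], [-18, 18, -6, 3], [-6, 6, -18, 9]].
There the 2×2 minor on rows k ∈ {1, 3}, columns (i,j) ∈ {(1,1), (2,1)} is det [[18, 6], [-6, -18]] = -288 ≠ 0, so this unfolding has rank ≥ 2; CP rank is at least every unfolding rank, so rank(T) ≥ 2. (Flattening ranks never certify an upper bound on CP rank; for that we must actually write T with 2 rank-1 terms.)
Upper bound — finding two terms. Write S_k = T[:,:,k] for the frontal slices: S₁ = [[18, -18], [6, -3]], S₂ = [[-18, 18], [-6, 3]], S₃ = [[-6, 6], [-18, 9]].
If T = a₁ ⊗ b₁ ⊗ c₁ + a₂ ⊗ b₂ ⊗ c₂ then each S_k = c₁[k]·a₁b₁ᵀ + c₂[k]·a₂b₂ᵀ. S₁ and S₃ are linearly independent, so a₁b₁ᵀ and a₂b₂ᵀ must span the same plane of matrices: they are the rank-1 matrices of the form x·S₁ + y·S₃.
det(x·S₁ + y·S₃) is 54·x² − 180·xy + 54·y² = 18·(x − 3·y)(3·x − y), vanishing at (x:y) = (3:1) and (1:3).
M₁ = 3·S₁ + S₃ = [[48, -48], [0, 0]] = 48·(1, 0)(1, -1)ᵀ and M₂ = S₁ + 3·S₃ = [[0, 0], [-48, 24]] = (-24)·(0, 1)(2, -1)ᵀ, so take a₁ = (1, 0), b₁ = (1, -1), a₂ = (0, 1), b₂ = (2, -1).
Each slice is an integer combination of E₁ = a₁b₁ᵀ and E₂ = a₂b₂ᵀ: S₁ = 18·E₁ + 3·E₂, S₂ = −18·E₁ − 3·E₂, S₃ = −6·E₁ − 9·E₂; reading off coefficients, c₁ = (18, -18, -6) and c₂ = (3, -3, -9).
Hence T = (1, 0) ⊗ (1, -1) ⊗ (18, -18, -6) + (0, 1) ⊗ (2, -1) ⊗ (3, -3, -9), so rank(T) ≤ 2.
These bounds meet, so rank(T) = 2.
Check entry T[1,1,3] = -6: (1)·(1)·(-6) + (0)·(2)·(-9) = -6.

2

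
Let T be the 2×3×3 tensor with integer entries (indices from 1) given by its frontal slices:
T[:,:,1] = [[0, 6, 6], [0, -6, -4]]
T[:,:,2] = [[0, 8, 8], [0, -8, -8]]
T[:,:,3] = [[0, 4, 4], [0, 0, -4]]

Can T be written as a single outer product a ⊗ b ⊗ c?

The mode-3 unfolding of T (rows indexed by k, columns by (i,j) = (1,1), (1,2), (1,3), (2,1), (2,2), (2,3)) is [[0, 6, 6, 0, -6, -4], [0, 8, 8, 0, -8, -8], [0, 4, 4, 0, 0, -4]].
There the 3×3 minor on rows k ∈ {1, 2, 3}, columns (i,j) ∈ {(1,2), (2,2), (2,3)} is det [[6, -6, -4], [8, -8, -8], [4, 0, -4]] = 64 ≠ 0, so this unfolding has rank ≥ 3; CP rank is at least every unfolding rank, so rank(T) ≥ 3.
In particular rank(T) ≥ 3 > 1, so T is not rank-1.

No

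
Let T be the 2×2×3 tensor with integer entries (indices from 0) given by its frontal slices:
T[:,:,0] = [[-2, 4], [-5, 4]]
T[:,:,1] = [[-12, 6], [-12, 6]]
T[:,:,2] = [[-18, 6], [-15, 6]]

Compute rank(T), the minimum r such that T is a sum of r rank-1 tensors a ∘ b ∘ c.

Lower bound: the mode-3 unfolding of T (rows indexed by k, columns by (i,j) = (0,0), (0,1), (1,0), (1,1)) is [[-2, 4, -5, 4], [-12, 6, -12, 6], [-18, 6, -15, 6]].
There the 2×2 minor on rows k ∈ {0, 1}, columns (i,j) ∈ {(0,0), (0,1)} is det [[-2, 4], [-12, 6]] = 36 ≠ 0, so this unfolding has rank ≥ 2; CP rank is at least every unfolding rank, so rank(T) ≥ 2. (Unfolding ranks only ever bound the CP rank from below — rank(T) can be strictly larger than all of them — so the matching upper bound has to come from an explicit 2-term decomposition.)
Upper bound — finding two terms. Write S_k = T[:,:,k] for the frontal slices: S₀ = [[-2, 4], [-5, 4]], S₁ = [[-12, 6], [-12, 6]], S₂ = [[-18, 6], [-15, 6]].
If T = a₁ ∘ b₁ ∘ c₁ + a₂ ∘ b₂ ∘ c₂ then each S_k = c₁[k]·a₁b₁ᵀ + c₂[k]·a₂b₂ᵀ. S₀ and S₁ are linearly independent, so a₁b₁ᵀ and a₂b₂ᵀ must span the same plane of matrices: they are the rank-1 matrices of the form x·S₀ + y·S₁.
det(x·S₀ + y·S₁) is 12·x² + 18·xy = 6·(2·x + 3·y)(x), vanishing at (x:y) = (3:-2) and (0:1).
M₁ = 3·S₀ − 2·S₁ = [[18, 0], [9, 0]] = 9·(2, 1)(1, 0)ᵀ and M₂ = S₁ = [[-12, 6], [-12, 6]] = (-6)·(1, 1)(2, -1)ᵀ, so take a₁ = (2, 1), b₁ = (1, 0), a₂ = (1, 1), b₂ = (2, -1).
Each slice is an integer combination of E₁ = a₁b₁ᵀ and E₂ = a₂b₂ᵀ: S₀ = 3·E₁ − 4·E₂, S₁ = −6·E₂, S₂ = −3·E₁ − 6·E₂; reading off coefficients, c₁ = (3, 0, -3) and c₂ = (-4, -6, -6).
Hence T = (2, 1) ∘ (1, 0) ∘ (3, 0, -3) + (1, 1) ∘ (2, -1) ∘ (-4, -6, -6), so rank(T) ≤ 2.
These bounds meet, so rank(T) = 2.

2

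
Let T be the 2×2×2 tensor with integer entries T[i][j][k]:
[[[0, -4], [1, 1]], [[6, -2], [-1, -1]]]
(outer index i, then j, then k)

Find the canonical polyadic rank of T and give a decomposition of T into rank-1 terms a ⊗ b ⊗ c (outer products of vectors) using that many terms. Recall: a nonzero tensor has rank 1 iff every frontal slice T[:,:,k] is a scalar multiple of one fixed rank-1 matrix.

rank(T) = 2

Lower bound: in the mode-3 unfolding of T (rows indexed by k, columns by (i,j)) the 2×2 minor on rows k ∈ {0, 1}, columns (i,j) ∈ {(0,0), (0,1)} is det [[0, 1], [-4, 1]] = 4 ≠ 0, so that unfolding has rank ≥ 2 and hence rank(T) ≥ 2 (CP rank is at least every unfolding rank, though it can be larger).
Upper bound: with S_k = T[:,:,k], the two rank-1 terms a₁b₁ᵀ, a₂b₂ᵀ are the rank-1 members of the pencil x·S₀ + y·S₁.
det(x·S₀ + y·S₁) is −6·x² + 6·y² = (-6)·(x − y)(x + y), vanishing at (x:y) = (1:1) and (1:-1).
M₁ = S₀ + S₁ = [[-4, 2], [4, -2]] = (-2)·(1, -1)(2, -1)ᵀ and M₂ = S₀ − S₁ = [[4, 0], [8, 0]] = 4·(1, 2)(1, 0)ᵀ, so take a₁ = (1, -1), b₁ = (2, -1), a₂ = (1, 2), b₂ = (1, 0).
Each slice is an integer combination of E₁ = a₁b₁ᵀ and E₂ = a₂b₂ᵀ: S₀ = −E₁ + 2·E₂, S₁ = −E₁ − 2·E₂; reading off coefficients, c₁ = (-1, -1) and c₂ = (2, -2).
Hence T = (1, -1) ⊗ (2, -1) ⊗ (-1, -1) + (1, 2) ⊗ (1, 0) ⊗ (2, -2), so rank(T) ≤ 2.
These bounds meet, so rank(T) = 2.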